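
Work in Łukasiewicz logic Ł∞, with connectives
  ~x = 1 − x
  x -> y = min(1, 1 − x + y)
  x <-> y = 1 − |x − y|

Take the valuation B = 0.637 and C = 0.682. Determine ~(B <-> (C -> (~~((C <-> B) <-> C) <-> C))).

0.363

C <-> B = 1 − |0.682 − 0.637| = 1 − 0.045 = 0.955
(C <-> B) <-> C = 1 − |0.955 − 0.682| = 1 − 0.273 = 0.727
~((C <-> B) <-> C) = 1 − 0.727 = 0.273
~~((C <-> B) <-> C) = 1 − 0.273 = 0.727
~~((C <-> B) <-> C) <-> C = 1 − |0.727 − 0.682| = 1 − 0.045 = 0.955
C -> (~~((C <-> B) <-> C) <-> C) = min(1, 1 − 0.682 + 0.955) = min(1, 1.273) = 1.000
B <-> (C -> (~~((C <-> B) <-> C) <-> C)) = 1 − |0.637 − 1.000| = 1 − 0.363 = 0.637
~(B <-> (C -> (~~((C <-> B) <-> C) <-> C))) = 1 − 0.637 = 0.363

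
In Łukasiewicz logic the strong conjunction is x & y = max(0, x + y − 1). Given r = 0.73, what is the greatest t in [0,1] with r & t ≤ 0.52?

0.79

The residuum of the Łukasiewicz t-norm gives the supremum: min(1, 1 − 0.73 + 0.52).
1 − 0.73 + 0.52 = 0.79, so t = min(1, 0.79) = 0.79.
Check: 0.73 & 0.79 = max(0, 0.52) = 0.52 ≤ 0.52.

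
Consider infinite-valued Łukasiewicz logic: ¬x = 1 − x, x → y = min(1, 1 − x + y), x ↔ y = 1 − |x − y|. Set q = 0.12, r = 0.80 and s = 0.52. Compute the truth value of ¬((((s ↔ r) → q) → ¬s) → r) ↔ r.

0.40

s ↔ r = 1 − |0.52 − 0.80| = 1 − 0.28 = 0.72
(s ↔ r) → q = min(1, 1 − 0.72 + 0.12) = min(1, 0.40) = 0.40
¬s = 1 − 0.52 = 0.48
((s ↔ r) → q) → ¬s = min(1, 1 − 0.40 + 0.48) = min(1, 1.08) = 1.00
(((s ↔ r) → q) → ¬s) → r = min(1, 1 − 1.00 + 0.80) = min(1, 0.80) = 0.80
¬((((s ↔ r) → q) → ¬s) → r) = 1 − 0.80 = 0.20
¬((((s ↔ r) → q) → ¬s) → r) ↔ r = 1 − |0.20 − 0.80| = 1 − 0.60 = 0.40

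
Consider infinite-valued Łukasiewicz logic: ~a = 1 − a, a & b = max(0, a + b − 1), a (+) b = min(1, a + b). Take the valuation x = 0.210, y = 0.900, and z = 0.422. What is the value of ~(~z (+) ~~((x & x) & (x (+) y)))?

0.422

~z = 1 − 0.422 = 0.578
x & x = max(0, 0.210 + 0.210 − 1) = max(0, -0.580) = 0.000
x (+) y = min(1, 0.210 + 0.900) = min(1, 1.110) = 1.000
(x & x) & (x (+) y) = max(0, 0.000 + 1.000 − 1) = max(0, 0.000) = 0.000
~((x & x) & (x (+) y)) = 1 − 0.000 = 1.000
~~((x & x) & (x (+) y)) = 1 − 1.000 = 0.000
~z (+) ~~((x & x) & (x (+) y)) = min(1, 0.578 + 0.000) = min(1, 0.578) = 0.578
~(~z (+) ~~((x & x) & (x (+) y))) = 1 − 0.578 = 0.422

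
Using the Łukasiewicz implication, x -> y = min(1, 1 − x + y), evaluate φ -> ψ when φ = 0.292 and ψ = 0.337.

φ -> ψ = min(1, 1 − 0.292 + 0.337) = min(1, 1.045) = 1.000
For comparison, the Gödel implication (1 if x ≤ y else y) would give 1.000.

1.000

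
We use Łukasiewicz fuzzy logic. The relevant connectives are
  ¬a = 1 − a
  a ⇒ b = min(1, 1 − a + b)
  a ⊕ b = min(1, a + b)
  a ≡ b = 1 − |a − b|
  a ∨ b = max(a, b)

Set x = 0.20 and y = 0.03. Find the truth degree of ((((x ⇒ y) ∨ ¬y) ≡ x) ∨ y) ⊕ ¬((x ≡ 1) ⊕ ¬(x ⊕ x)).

x ⇒ y = min(1, 1 − 0.20 + 0.03) = min(1, 0.83) = 0.83
¬y = 1 − 0.03 = 0.97
(x ⇒ y) ∨ ¬y = max(0.83, 0.97) = 0.97
((x ⇒ y) ∨ ¬y) ≡ x = 1 − |0.97 − 0.20| = 1 − 0.77 = 0.23
(((x ⇒ y) ∨ ¬y) ≡ x) ∨ y = max(0.23, 0.03) = 0.23
x ≡ 1 = 1 − |0.20 − 1.00| = 1 − 0.80 = 0.20
x ⊕ x = min(1, 0.20 + 0.20) = min(1, 0.40) = 0.40
¬(x ⊕ x) = 1 − 0.40 = 0.60
(x ≡ 1) ⊕ ¬(x ⊕ x) = min(1, 0.20 + 0.60) = min(1, 0.80) = 0.80
¬((x ≡ 1) ⊕ ¬(x ⊕ x)) = 1 − 0.80 = 0.20
((((x ⇒ y) ∨ ¬y) ≡ x) ∨ y) ⊕ ¬((x ≡ 1) ⊕ ¬(x ⊕ x)) = min(1, 0.23 + 0.20) = min(1, 0.43) = 0.43

0.43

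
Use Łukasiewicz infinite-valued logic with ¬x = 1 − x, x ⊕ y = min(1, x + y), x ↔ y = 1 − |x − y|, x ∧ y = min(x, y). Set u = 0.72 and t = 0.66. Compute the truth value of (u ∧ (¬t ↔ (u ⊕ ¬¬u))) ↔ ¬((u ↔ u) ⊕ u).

0.66

¬t = 1 − 0.66 = 0.34
¬u = 1 − 0.72 = 0.28
¬¬u = 1 − 0.28 = 0.72
u ⊕ ¬¬u = min(1, 0.72 + 0.72) = min(1, 1.44) = 1.00
¬t ↔ (u ⊕ ¬¬u) = 1 − |0.34 − 1.00| = 1 − 0.66 = 0.34
u ∧ (¬t ↔ (u ⊕ ¬¬u)) = min(0.72, 0.34) = 0.34
u ↔ u = 1 − |0.72 − 0.72| = 1 − 0.00 = 1.00
(u ↔ u) ⊕ u = min(1, 1.00 + 0.72) = min(1, 1.72) = 1.00
¬((u ↔ u) ⊕ u) = 1 − 1.00 = 0.00
(u ∧ (¬t ↔ (u ⊕ ¬¬u))) ↔ ¬((u ↔ u) ⊕ u) = 1 − |0.34 − 0.00| = 1 − 0.34 = 0.66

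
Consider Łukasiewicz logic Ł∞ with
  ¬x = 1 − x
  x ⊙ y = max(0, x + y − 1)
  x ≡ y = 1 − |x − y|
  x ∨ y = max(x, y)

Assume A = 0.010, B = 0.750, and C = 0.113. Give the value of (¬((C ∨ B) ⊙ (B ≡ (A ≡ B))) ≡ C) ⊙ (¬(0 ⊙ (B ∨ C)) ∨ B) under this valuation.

C ∨ B = max(0.113, 0.750) = 0.750
A ≡ B = 1 − |0.010 − 0.750| = 1 − 0.740 = 0.260
B ≡ (A ≡ B) = 1 − |0.750 − 0.260| = 1 − 0.490 = 0.510
(C ∨ B) ⊙ (B ≡ (A ≡ B)) = max(0, 0.750 + 0.510 − 1) = max(0, 0.260) = 0.260
¬((C ∨ B) ⊙ (B ≡ (A ≡ B))) = 1 − 0.260 = 0.740
¬((C ∨ B) ⊙ (B ≡ (A ≡ B))) ≡ C = 1 − |0.740 − 0.113| = 1 − 0.627 = 0.373
B ∨ C = max(0.750, 0.113) = 0.750
0 ⊙ (B ∨ C) = max(0, 0.000 + 0.750 − 1) = max(0, -0.250) = 0.000
¬(0 ⊙ (B ∨ C)) = 1 − 0.000 = 1.000
¬(0 ⊙ (B ∨ C)) ∨ B = max(1.000, 0.750) = 1.000
(¬((C ∨ B) ⊙ (B ≡ (A ≡ B))) ≡ C) ⊙ (¬(0 ⊙ (B ∨ C)) ∨ B) = max(0, 0.373 + 1.000 − 1) = max(0, 0.373) = 0.373

0.373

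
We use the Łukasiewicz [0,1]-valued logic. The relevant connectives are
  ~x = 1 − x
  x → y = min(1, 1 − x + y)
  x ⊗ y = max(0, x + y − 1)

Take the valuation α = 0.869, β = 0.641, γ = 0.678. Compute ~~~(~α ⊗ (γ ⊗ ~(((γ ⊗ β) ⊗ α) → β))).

~α = 1 − 0.869 = 0.131
γ ⊗ β = max(0, 0.678 + 0.641 − 1) = max(0, 0.319) = 0.319
(γ ⊗ β) ⊗ α = max(0, 0.319 + 0.869 − 1) = max(0, 0.188) = 0.188
((γ ⊗ β) ⊗ α) → β = min(1, 1 − 0.188 + 0.641) = min(1, 1.453) = 1.000
~(((γ ⊗ β) ⊗ α) → β) = 1 − 1.000 = 0.000
γ ⊗ ~(((γ ⊗ β) ⊗ α) → β) = max(0, 0.678 + 0.000 − 1) = max(0, -0.322) = 0.000
~α ⊗ (γ ⊗ ~(((γ ⊗ β) ⊗ α) → β)) = max(0, 0.131 + 0.000 − 1) = max(0, -0.869) = 0.000
~(~α ⊗ (γ ⊗ ~(((γ ⊗ β) ⊗ α) → β))) = 1 − 0.000 = 1.000
~~(~α ⊗ (γ ⊗ ~(((γ ⊗ β) ⊗ α) → β))) = 1 − 1.000 = 0.000
~~~(~α ⊗ (γ ⊗ ~(((γ ⊗ β) ⊗ α) → β))) = 1 − 0.000 = 1.000

1.000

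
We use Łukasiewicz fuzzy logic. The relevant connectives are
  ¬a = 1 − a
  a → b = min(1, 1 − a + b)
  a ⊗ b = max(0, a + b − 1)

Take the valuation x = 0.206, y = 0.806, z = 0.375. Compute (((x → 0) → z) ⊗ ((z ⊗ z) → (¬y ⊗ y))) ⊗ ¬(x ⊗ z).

x → 0 = min(1, 1 − 0.206 + 0.000) = min(1, 0.794) = 0.794
(x → 0) → z = min(1, 1 − 0.794 + 0.375) = min(1, 0.581) = 0.581
z ⊗ z = max(0, 0.375 + 0.375 − 1) = max(0, -0.250) = 0.000
¬y = 1 − 0.806 = 0.194
¬y ⊗ y = max(0, 0.194 + 0.806 − 1) = max(0, 0.000) = 0.000
(z ⊗ z) → (¬y ⊗ y) = min(1, 1 − 0.000 + 0.000) = min(1, 1.000) = 1.000
((x → 0) → z) ⊗ ((z ⊗ z) → (¬y ⊗ y)) = max(0, 0.581 + 1.000 − 1) = max(0, 0.581) = 0.581
x ⊗ z = max(0, 0.206 + 0.375 − 1) = max(0, -0.419) = 0.000
¬(x ⊗ z) = 1 − 0.000 = 1.000
(((x → 0) → z) ⊗ ((z ⊗ z) → (¬y ⊗ y))) ⊗ ¬(x ⊗ z) = max(0, 0.581 + 1.000 − 1) = max(0, 0.581) = 0.581

0.581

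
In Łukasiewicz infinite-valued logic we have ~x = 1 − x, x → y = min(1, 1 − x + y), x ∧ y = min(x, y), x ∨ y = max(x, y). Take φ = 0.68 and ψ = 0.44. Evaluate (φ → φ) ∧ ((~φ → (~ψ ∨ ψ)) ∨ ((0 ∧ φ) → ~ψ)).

φ → φ = min(1, 1 − 0.68 + 0.68) = min(1, 1.00) = 1.00
~φ = 1 − 0.68 = 0.32
~ψ = 1 − 0.44 = 0.56
~ψ ∨ ψ = max(0.56, 0.44) = 0.56
~φ → (~ψ ∨ ψ) = min(1, 1 − 0.32 + 0.56) = min(1, 1.24) = 1.00
0 ∧ φ = min(0.00, 0.68) = 0.00
(0 ∧ φ) → ~ψ = min(1, 1 − 0.00 + 0.56) = min(1, 1.56) = 1.00
(~φ → (~ψ ∨ ψ)) ∨ ((0 ∧ φ) → ~ψ) = max(1.00, 1.00) = 1.00
(φ → φ) ∧ ((~φ → (~ψ ∨ ψ)) ∨ ((0 ∧ φ) → ~ψ)) = min(1.00, 1.00) = 1.00

1.00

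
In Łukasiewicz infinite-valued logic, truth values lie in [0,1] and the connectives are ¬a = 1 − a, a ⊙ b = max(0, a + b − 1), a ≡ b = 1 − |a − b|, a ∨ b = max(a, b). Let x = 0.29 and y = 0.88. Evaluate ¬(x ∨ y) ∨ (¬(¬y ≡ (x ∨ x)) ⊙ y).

x ∨ y = max(0.29, 0.88) = 0.88
¬(x ∨ y) = 1 − 0.88 = 0.12
¬y = 1 − 0.88 = 0.12
x ∨ x = max(0.29, 0.29) = 0.29
¬y ≡ (x ∨ x) = 1 − |0.12 − 0.29| = 1 − 0.17 = 0.83
¬(¬y ≡ (x ∨ x)) = 1 − 0.83 = 0.17
¬(¬y ≡ (x ∨ x)) ⊙ y = max(0, 0.17 + 0.88 − 1) = max(0, 0.05) = 0.05
¬(x ∨ y) ∨ (¬(¬y ≡ (x ∨ x)) ⊙ y) = max(0.12, 0.05) = 0.12

0.12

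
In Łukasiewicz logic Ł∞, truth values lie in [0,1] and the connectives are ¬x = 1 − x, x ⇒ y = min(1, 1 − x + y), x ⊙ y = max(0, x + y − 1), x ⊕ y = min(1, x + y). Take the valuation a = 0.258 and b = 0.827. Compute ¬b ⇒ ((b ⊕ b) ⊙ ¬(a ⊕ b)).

¬b = 1 − 0.827 = 0.173
b ⊕ b = min(1, 0.827 + 0.827) = min(1, 1.654) = 1.000
a ⊕ b = min(1, 0.258 + 0.827) = min(1, 1.085) = 1.000
¬(a ⊕ b) = 1 − 1.000 = 0.000
(b ⊕ b) ⊙ ¬(a ⊕ b) = max(0, 1.000 + 0.000 − 1) = max(0, 0.000) = 0.000
¬b ⇒ ((b ⊕ b) ⊙ ¬(a ⊕ b)) = min(1, 1 − 0.173 + 0.000) = min(1, 0.827) = 0.827

0.827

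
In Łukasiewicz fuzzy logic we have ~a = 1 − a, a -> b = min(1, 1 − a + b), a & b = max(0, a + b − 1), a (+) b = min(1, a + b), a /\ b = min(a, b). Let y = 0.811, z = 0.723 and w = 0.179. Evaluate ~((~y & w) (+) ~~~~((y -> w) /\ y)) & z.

~y = 1 − 0.811 = 0.189
~y & w = max(0, 0.189 + 0.179 − 1) = max(0, -0.632) = 0.000
y -> w = min(1, 1 − 0.811 + 0.179) = min(1, 0.368) = 0.368
(y -> w) /\ y = min(0.368, 0.811) = 0.368
~((y -> w) /\ y) = 1 − 0.368 = 0.632
~~((y -> w) /\ y) = 1 − 0.632 = 0.368
~~~((y -> w) /\ y) = 1 − 0.368 = 0.632
~~~~((y -> w) /\ y) = 1 − 0.632 = 0.368
(~y & w) (+) ~~~~((y -> w) /\ y) = min(1, 0.000 + 0.368) = min(1, 0.368) = 0.368
~((~y & w) (+) ~~~~((y -> w) /\ y)) = 1 − 0.368 = 0.632
~((~y & w) (+) ~~~~((y -> w) /\ y)) & z = max(0, 0.632 + 0.723 − 1) = max(0, 0.355) = 0.355

0.355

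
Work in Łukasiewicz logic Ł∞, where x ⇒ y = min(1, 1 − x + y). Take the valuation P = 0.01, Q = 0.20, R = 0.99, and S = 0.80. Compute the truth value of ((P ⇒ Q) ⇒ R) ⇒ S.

0.81

P ⇒ Q = min(1, 1 − 0.01 + 0.20) = min(1, 1.19) = 1.00
(P ⇒ Q) ⇒ R = min(1, 1 − 1.00 + 0.99) = min(1, 0.99) = 0.99
((P ⇒ Q) ⇒ R) ⇒ S = min(1, 1 − 0.99 + 0.80) = min(1, 0.81) = 0.81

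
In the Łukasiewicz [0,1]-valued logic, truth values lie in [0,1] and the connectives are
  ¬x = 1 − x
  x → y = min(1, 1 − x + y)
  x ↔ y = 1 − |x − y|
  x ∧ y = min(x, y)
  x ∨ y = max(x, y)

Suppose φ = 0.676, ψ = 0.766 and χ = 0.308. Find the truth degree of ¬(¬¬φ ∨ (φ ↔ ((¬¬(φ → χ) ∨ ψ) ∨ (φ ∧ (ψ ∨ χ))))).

0.090

¬φ = 1 − 0.676 = 0.324
¬¬φ = 1 − 0.324 = 0.676
φ → χ = min(1, 1 − 0.676 + 0.308) = min(1, 0.632) = 0.632
¬(φ → χ) = 1 − 0.632 = 0.368
¬¬(φ → χ) = 1 − 0.368 = 0.632
¬¬(φ → χ) ∨ ψ = max(0.632, 0.766) = 0.766
ψ ∨ χ = max(0.766, 0.308) = 0.766
φ ∧ (ψ ∨ χ) = min(0.676, 0.766) = 0.676
(¬¬(φ → χ) ∨ ψ) ∨ (φ ∧ (ψ ∨ χ)) = max(0.766, 0.676) = 0.766
φ ↔ ((¬¬(φ → χ) ∨ ψ) ∨ (φ ∧ (ψ ∨ χ))) = 1 − |0.676 − 0.766| = 1 − 0.090 = 0.910
¬¬φ ∨ (φ ↔ ((¬¬(φ → χ) ∨ ψ) ∨ (φ ∧ (ψ ∨ χ)))) = max(0.676, 0.910) = 0.910
¬(¬¬φ ∨ (φ ↔ ((¬¬(φ → χ) ∨ ψ) ∨ (φ ∧ (ψ ∨ χ))))) = 1 − 0.910 = 0.090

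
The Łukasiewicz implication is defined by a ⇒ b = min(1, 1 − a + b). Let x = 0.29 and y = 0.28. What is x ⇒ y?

0.99

x ⇒ y = min(1, 1 − 0.29 + 0.28) = min(1, 0.99) = 0.99
For comparison, the Gödel implication (1 if a ≤ b else b) would give 0.28.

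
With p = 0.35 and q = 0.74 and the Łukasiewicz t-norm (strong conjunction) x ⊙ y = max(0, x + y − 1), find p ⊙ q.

0.09

p ⊙ q = max(0, 0.35 + 0.74 − 1) = max(0, 0.09) = 0.09
For comparison, the Gödel (minimum) t-norm min(x, y) would give 0.35.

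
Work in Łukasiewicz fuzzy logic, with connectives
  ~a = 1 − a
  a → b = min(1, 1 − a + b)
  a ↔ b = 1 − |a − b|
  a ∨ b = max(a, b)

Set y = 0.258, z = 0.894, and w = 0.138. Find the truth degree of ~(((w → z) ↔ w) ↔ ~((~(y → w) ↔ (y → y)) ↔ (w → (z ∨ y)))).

0.742

w → z = min(1, 1 − 0.138 + 0.894) = min(1, 1.756) = 1.000
(w → z) ↔ w = 1 − |1.000 − 0.138| = 1 − 0.862 = 0.138
y → w = min(1, 1 − 0.258 + 0.138) = min(1, 0.880) = 0.880
~(y → w) = 1 − 0.880 = 0.120
y → y = min(1, 1 − 0.258 + 0.258) = min(1, 1.000) = 1.000
~(y → w) ↔ (y → y) = 1 − |0.120 − 1.000| = 1 − 0.880 = 0.120
z ∨ y = max(0.894, 0.258) = 0.894
w → (z ∨ y) = min(1, 1 − 0.138 + 0.894) = min(1, 1.756) = 1.000
(~(y → w) ↔ (y → y)) ↔ (w → (z ∨ y)) = 1 − |0.120 − 1.000| = 1 − 0.880 = 0.120
~((~(y → w) ↔ (y → y)) ↔ (w → (z ∨ y))) = 1 − 0.120 = 0.880
((w → z) ↔ w) ↔ ~((~(y → w) ↔ (y → y)) ↔ (w → (z ∨ y))) = 1 − |0.138 − 0.880| = 1 − 0.742 = 0.258
~(((w → z) ↔ w) ↔ ~((~(y → w) ↔ (y → y)) ↔ (w → (z ∨ y)))) = 1 − 0.258 = 0.742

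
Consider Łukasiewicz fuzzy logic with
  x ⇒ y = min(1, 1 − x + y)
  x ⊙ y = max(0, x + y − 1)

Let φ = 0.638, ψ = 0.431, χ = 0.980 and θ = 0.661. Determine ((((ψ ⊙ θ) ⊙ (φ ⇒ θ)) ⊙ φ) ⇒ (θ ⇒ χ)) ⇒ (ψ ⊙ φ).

0.069

ψ ⊙ θ = max(0, 0.431 + 0.661 − 1) = max(0, 0.092) = 0.092
φ ⇒ θ = min(1, 1 − 0.638 + 0.661) = min(1, 1.023) = 1.000
(ψ ⊙ θ) ⊙ (φ ⇒ θ) = max(0, 0.092 + 1.000 − 1) = max(0, 0.092) = 0.092
((ψ ⊙ θ) ⊙ (φ ⇒ θ)) ⊙ φ = max(0, 0.092 + 0.638 − 1) = max(0, -0.270) = 0.000
θ ⇒ χ = min(1, 1 − 0.661 + 0.980) = min(1, 1.319) = 1.000
(((ψ ⊙ θ) ⊙ (φ ⇒ θ)) ⊙ φ) ⇒ (θ ⇒ χ) = min(1, 1 − 0.000 + 1.000) = min(1, 2.000) = 1.000
ψ ⊙ φ = max(0, 0.431 + 0.638 − 1) = max(0, 0.069) = 0.069
((((ψ ⊙ θ) ⊙ (φ ⇒ θ)) ⊙ φ) ⇒ (θ ⇒ χ)) ⇒ (ψ ⊙ φ) = min(1, 1 − 1.000 + 0.069) = min(1, 0.069) = 0.069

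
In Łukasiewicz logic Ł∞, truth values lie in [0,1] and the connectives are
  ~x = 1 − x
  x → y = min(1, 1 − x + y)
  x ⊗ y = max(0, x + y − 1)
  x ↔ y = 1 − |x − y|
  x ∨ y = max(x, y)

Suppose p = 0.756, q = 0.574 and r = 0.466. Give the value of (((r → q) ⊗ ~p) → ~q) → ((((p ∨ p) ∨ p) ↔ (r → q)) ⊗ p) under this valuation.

r → q = min(1, 1 − 0.466 + 0.574) = min(1, 1.108) = 1.000
~p = 1 − 0.756 = 0.244
(r → q) ⊗ ~p = max(0, 1.000 + 0.244 − 1) = max(0, 0.244) = 0.244
~q = 1 − 0.574 = 0.426
((r → q) ⊗ ~p) → ~q = min(1, 1 − 0.244 + 0.426) = min(1, 1.182) = 1.000
p ∨ p = max(0.756, 0.756) = 0.756
(p ∨ p) ∨ p = max(0.756, 0.756) = 0.756
((p ∨ p) ∨ p) ↔ (r → q) = 1 − |0.756 − 1.000| = 1 − 0.244 = 0.756
(((p ∨ p) ∨ p) ↔ (r → q)) ⊗ p = max(0, 0.756 + 0.756 − 1) = max(0, 0.512) = 0.512
(((r → q) ⊗ ~p) → ~q) → ((((p ∨ p) ∨ p) ↔ (r → q)) ⊗ p) = min(1, 1 − 1.000 + 0.512) = min(1, 0.512) = 0.512

0.512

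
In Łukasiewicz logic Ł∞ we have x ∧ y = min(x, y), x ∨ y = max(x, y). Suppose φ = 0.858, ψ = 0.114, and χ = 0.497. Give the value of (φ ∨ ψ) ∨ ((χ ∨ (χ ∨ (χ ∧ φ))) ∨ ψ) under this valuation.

0.858

φ ∨ ψ = max(0.858, 0.114) = 0.858
χ ∧ φ = min(0.497, 0.858) = 0.497
χ ∨ (χ ∧ φ) = max(0.497, 0.497) = 0.497
χ ∨ (χ ∨ (χ ∧ φ)) = max(0.497, 0.497) = 0.497
(χ ∨ (χ ∨ (χ ∧ φ))) ∨ ψ = max(0.497, 0.114) = 0.497
(φ ∨ ψ) ∨ ((χ ∨ (χ ∨ (χ ∧ φ))) ∨ ψ) = max(0.858, 0.497) = 0.858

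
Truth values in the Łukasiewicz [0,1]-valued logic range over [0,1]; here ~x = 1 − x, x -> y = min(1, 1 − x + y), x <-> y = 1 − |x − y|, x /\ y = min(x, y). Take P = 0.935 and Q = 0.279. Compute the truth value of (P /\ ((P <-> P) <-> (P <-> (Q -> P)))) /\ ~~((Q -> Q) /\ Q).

0.279

P <-> P = 1 − |0.935 − 0.935| = 1 − 0.000 = 1.000
Q -> P = min(1, 1 − 0.279 + 0.935) = min(1, 1.656) = 1.000
P <-> (Q -> P) = 1 − |0.935 − 1.000| = 1 − 0.065 = 0.935
(P <-> P) <-> (P <-> (Q -> P)) = 1 − |1.000 − 0.935| = 1 − 0.065 = 0.935
P /\ ((P <-> P) <-> (P <-> (Q -> P))) = min(0.935, 0.935) = 0.935
Q -> Q = min(1, 1 − 0.279 + 0.279) = min(1, 1.000) = 1.000
(Q -> Q) /\ Q = min(1.000, 0.279) = 0.279
~((Q -> Q) /\ Q) = 1 − 0.279 = 0.721
~~((Q -> Q) /\ Q) = 1 − 0.721 = 0.279
(P /\ ((P <-> P) <-> (P <-> (Q -> P)))) /\ ~~((Q -> Q) /\ Q) = min(0.935, 0.279) = 0.279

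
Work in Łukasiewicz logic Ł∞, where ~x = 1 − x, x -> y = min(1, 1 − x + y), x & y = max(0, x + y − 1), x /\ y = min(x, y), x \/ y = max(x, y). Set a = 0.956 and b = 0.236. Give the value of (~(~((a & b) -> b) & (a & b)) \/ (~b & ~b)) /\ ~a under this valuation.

a & b = max(0, 0.956 + 0.236 − 1) = max(0, 0.192) = 0.192
(a & b) -> b = min(1, 1 − 0.192 + 0.236) = min(1, 1.044) = 1.000
~((a & b) -> b) = 1 − 1.000 = 0.000
~((a & b) -> b) & (a & b) = max(0, 0.000 + 0.192 − 1) = max(0, -0.808) = 0.000
~(~((a & b) -> b) & (a & b)) = 1 − 0.000 = 1.000
~b = 1 − 0.236 = 0.764
~b & ~b = max(0, 0.764 + 0.764 − 1) = max(0, 0.528) = 0.528
~(~((a & b) -> b) & (a & b)) \/ (~b & ~b) = max(1.000, 0.528) = 1.000
~a = 1 − 0.956 = 0.044
(~(~((a & b) -> b) & (a & b)) \/ (~b & ~b)) /\ ~a = min(1.000, 0.044) = 0.044

0.044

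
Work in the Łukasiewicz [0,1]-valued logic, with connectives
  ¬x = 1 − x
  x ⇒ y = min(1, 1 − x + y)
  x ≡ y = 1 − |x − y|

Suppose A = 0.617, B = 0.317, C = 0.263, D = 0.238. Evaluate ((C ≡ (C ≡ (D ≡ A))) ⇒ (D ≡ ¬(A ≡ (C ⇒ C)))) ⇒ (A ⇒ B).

D ≡ A = 1 − |0.238 − 0.617| = 1 − 0.379 = 0.621
C ≡ (D ≡ A) = 1 − |0.263 − 0.621| = 1 − 0.358 = 0.642
C ≡ (C ≡ (D ≡ A)) = 1 − |0.263 − 0.642| = 1 − 0.379 = 0.621
C ⇒ C = min(1, 1 − 0.263 + 0.263) = min(1, 1.000) = 1.000
A ≡ (C ⇒ C) = 1 − |0.617 − 1.000| = 1 − 0.383 = 0.617
¬(A ≡ (C ⇒ C)) = 1 − 0.617 = 0.383
D ≡ ¬(A ≡ (C ⇒ C)) = 1 − |0.238 − 0.383| = 1 − 0.145 = 0.855
(C ≡ (C ≡ (D ≡ A))) ⇒ (D ≡ ¬(A ≡ (C ⇒ C))) = min(1, 1 − 0.621 + 0.855) = min(1, 1.234) = 1.000
A ⇒ B = min(1, 1 − 0.617 + 0.317) = min(1, 0.700) = 0.700
((C ≡ (C ≡ (D ≡ A))) ⇒ (D ≡ ¬(A ≡ (C ⇒ C)))) ⇒ (A ⇒ B) = min(1, 1 − 1.000 + 0.700) = min(1, 0.700) = 0.700

0.700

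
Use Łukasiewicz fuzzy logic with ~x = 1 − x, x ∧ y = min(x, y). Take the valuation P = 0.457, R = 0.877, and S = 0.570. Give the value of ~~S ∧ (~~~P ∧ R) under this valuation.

~S = 1 − 0.570 = 0.430
~~S = 1 − 0.430 = 0.570
~P = 1 − 0.457 = 0.543
~~P = 1 − 0.543 = 0.457
~~~P = 1 − 0.457 = 0.543
~~~P ∧ R = min(0.543, 0.877) = 0.543
~~S ∧ (~~~P ∧ R) = min(0.570, 0.543) = 0.543

0.543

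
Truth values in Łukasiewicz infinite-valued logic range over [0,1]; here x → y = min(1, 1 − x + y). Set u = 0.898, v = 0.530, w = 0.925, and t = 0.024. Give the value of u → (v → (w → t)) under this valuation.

w → t = min(1, 1 − 0.925 + 0.024) = min(1, 0.099) = 0.099
v → (w → t) = min(1, 1 − 0.530 + 0.099) = min(1, 0.569) = 0.569
u → (v → (w → t)) = min(1, 1 − 0.898 + 0.569) = min(1, 0.671) = 0.671

0.671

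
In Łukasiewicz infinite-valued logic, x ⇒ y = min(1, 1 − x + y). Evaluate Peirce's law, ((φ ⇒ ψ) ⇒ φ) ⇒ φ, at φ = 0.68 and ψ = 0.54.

0.86

φ ⇒ ψ = min(1, 1 − 0.68 + 0.54) = min(1, 0.86) = 0.86
(φ ⇒ ψ) ⇒ φ = min(1, 1 − 0.86 + 0.68) = min(1, 0.82) = 0.82
((φ ⇒ ψ) ⇒ φ) ⇒ φ = min(1, 1 − 0.82 + 0.68) = min(1, 0.86) = 0.86
(The value 0.86 < 1 shows this instance is not satisfied; not a Ł∞-tautology in general.)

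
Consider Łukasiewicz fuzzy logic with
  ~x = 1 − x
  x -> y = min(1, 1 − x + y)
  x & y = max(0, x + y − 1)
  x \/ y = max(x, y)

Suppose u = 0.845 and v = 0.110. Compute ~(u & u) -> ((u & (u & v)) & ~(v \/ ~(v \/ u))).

0.690

u & u = max(0, 0.845 + 0.845 − 1) = max(0, 0.690) = 0.690
~(u & u) = 1 − 0.690 = 0.310
u & v = max(0, 0.845 + 0.110 − 1) = max(0, -0.045) = 0.000
u & (u & v) = max(0, 0.845 + 0.000 − 1) = max(0, -0.155) = 0.000
v \/ u = max(0.110, 0.845) = 0.845
~(v \/ u) = 1 − 0.845 = 0.155
v \/ ~(v \/ u) = max(0.110, 0.155) = 0.155
~(v \/ ~(v \/ u)) = 1 − 0.155 = 0.845
(u & (u & v)) & ~(v \/ ~(v \/ u)) = max(0, 0.000 + 0.845 − 1) = max(0, -0.155) = 0.000
~(u & u) -> ((u & (u & v)) & ~(v \/ ~(v \/ u))) = min(1, 1 − 0.310 + 0.000) = min(1, 0.690) = 0.690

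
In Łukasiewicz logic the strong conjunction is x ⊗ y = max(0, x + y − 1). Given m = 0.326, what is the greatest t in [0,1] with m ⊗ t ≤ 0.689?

The residuum of the Łukasiewicz t-norm gives the supremum: min(1, 1 − 0.326 + 0.689).
1 − 0.326 + 0.689 = 1.363, so t = min(1, 1.363) = 1.000.
Check: 0.326 ⊗ 1.000 = max(0, 0.326) = 0.326 ≤ 0.689.

1.000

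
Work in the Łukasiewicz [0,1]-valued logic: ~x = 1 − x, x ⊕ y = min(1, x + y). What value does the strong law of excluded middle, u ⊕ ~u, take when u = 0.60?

~u = 1 − 0.60 = 0.40
u ⊕ ~u = min(1, 0.60 + 0.40) = min(1, 1.00) = 1.00
(As expected: always 1 in Ł∞ since a ⊕ (1−a) = 1.)

1.00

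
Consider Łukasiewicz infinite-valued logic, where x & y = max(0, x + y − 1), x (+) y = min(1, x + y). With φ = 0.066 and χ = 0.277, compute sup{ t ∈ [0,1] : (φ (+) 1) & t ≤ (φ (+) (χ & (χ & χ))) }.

0.066

φ (+) 1 = min(1, 0.066 + 1.000) = min(1, 1.066) = 1.000
So the left factor is φ (+) 1 = 1.000.
χ & χ = max(0, 0.277 + 0.277 − 1) = max(0, -0.446) = 0.000
χ & (χ & χ) = max(0, 0.277 + 0.000 − 1) = max(0, -0.723) = 0.000
φ (+) (χ & (χ & χ)) = min(1, 0.066 + 0.000) = min(1, 0.066) = 0.066
So the right-hand bound is φ (+) (χ & (χ & χ)) = 0.066.
The residuum of the Łukasiewicz t-norm gives the supremum: min(1, 1 − 1.000 + 0.066).
1 − 1.000 + 0.066 = 0.066, so t = min(1, 0.066) = 0.066.
Check: 1.000 & 0.066 = max(0, 0.066) = 0.066 ≤ 0.066.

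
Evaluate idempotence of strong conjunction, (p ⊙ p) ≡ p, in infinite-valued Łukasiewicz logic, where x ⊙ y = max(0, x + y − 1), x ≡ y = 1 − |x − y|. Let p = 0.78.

p ⊙ p = max(0, 0.78 + 0.78 − 1) = max(0, 0.56) = 0.56
(p ⊙ p) ≡ p = 1 − |0.56 − 0.78| = 1 − 0.22 = 0.78
(The value 0.78 < 1 shows this instance is not satisfied; fails in Ł∞ since a ⊗ a = max(0, 2a−1) ≠ a in general.)

0.78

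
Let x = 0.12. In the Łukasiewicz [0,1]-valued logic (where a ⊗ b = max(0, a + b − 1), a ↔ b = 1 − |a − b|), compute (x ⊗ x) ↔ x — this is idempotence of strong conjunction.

x ⊗ x = max(0, 0.12 + 0.12 − 1) = max(0, -0.76) = 0.00
(x ⊗ x) ↔ x = 1 − |0.00 − 0.12| = 1 − 0.12 = 0.88
(The value 0.88 < 1 shows this instance is not satisfied; fails in Ł∞ since a ⊗ a = max(0, 2a−1) ≠ a in general.)

0.88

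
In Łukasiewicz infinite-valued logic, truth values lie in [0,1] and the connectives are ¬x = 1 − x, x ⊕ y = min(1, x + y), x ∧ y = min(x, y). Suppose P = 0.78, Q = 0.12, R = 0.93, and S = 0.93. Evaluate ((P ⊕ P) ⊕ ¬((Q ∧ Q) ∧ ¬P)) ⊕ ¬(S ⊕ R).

P ⊕ P = min(1, 0.78 + 0.78) = min(1, 1.56) = 1.00
Q ∧ Q = min(0.12, 0.12) = 0.12
¬P = 1 − 0.78 = 0.22
(Q ∧ Q) ∧ ¬P = min(0.12, 0.22) = 0.12
¬((Q ∧ Q) ∧ ¬P) = 1 − 0.12 = 0.88
(P ⊕ P) ⊕ ¬((Q ∧ Q) ∧ ¬P) = min(1, 1.00 + 0.88) = min(1, 1.88) = 1.00
S ⊕ R = min(1, 0.93 + 0.93) = min(1, 1.86) = 1.00
¬(S ⊕ R) = 1 − 1.00 = 0.00
((P ⊕ P) ⊕ ¬((Q ∧ Q) ∧ ¬P)) ⊕ ¬(S ⊕ R) = min(1, 1.00 + 0.00) = min(1, 1.00) = 1.00

1.00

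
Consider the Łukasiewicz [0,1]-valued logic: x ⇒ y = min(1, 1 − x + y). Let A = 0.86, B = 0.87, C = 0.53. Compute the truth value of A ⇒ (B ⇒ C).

0.80

B ⇒ C = min(1, 1 − 0.87 + 0.53) = min(1, 0.66) = 0.66
A ⇒ (B ⇒ C) = min(1, 1 − 0.86 + 0.66) = min(1, 0.80) = 0.80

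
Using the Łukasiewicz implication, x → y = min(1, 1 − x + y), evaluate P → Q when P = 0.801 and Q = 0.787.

P → Q = min(1, 1 − 0.801 + 0.787) = min(1, 0.986) = 0.986
For comparison, the Gödel implication (1 if x ≤ y else y) would give 0.787.

0.986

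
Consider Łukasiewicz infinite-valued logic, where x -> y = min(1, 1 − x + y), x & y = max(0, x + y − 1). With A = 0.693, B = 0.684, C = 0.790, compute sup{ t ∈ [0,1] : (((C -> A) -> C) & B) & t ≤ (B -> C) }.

C -> A = min(1, 1 − 0.790 + 0.693) = min(1, 0.903) = 0.903
(C -> A) -> C = min(1, 1 − 0.903 + 0.790) = min(1, 0.887) = 0.887
((C -> A) -> C) & B = max(0, 0.887 + 0.684 − 1) = max(0, 0.571) = 0.571
So the left factor is ((C -> A) -> C) & B = 0.571.
B -> C = min(1, 1 − 0.684 + 0.790) = min(1, 1.106) = 1.000
So the right-hand bound is B -> C = 1.000.
The residuum of the Łukasiewicz t-norm gives the supremum: min(1, 1 − 0.571 + 1.000).
1 − 0.571 + 1.000 = 1.429, so t = min(1, 1.429) = 1.000.
Check: 0.571 & 1.000 = max(0, 0.571) = 0.571 ≤ 1.000.

1.000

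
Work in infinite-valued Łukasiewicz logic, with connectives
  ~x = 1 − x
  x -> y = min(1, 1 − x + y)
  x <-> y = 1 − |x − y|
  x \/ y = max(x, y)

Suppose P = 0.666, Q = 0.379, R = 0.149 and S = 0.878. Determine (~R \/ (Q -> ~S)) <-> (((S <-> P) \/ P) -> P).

~R = 1 − 0.149 = 0.851
~S = 1 − 0.878 = 0.122
Q -> ~S = min(1, 1 − 0.379 + 0.122) = min(1, 0.743) = 0.743
~R \/ (Q -> ~S) = max(0.851, 0.743) = 0.851
S <-> P = 1 − |0.878 − 0.666| = 1 − 0.212 = 0.788
(S <-> P) \/ P = max(0.788, 0.666) = 0.788
((S <-> P) \/ P) -> P = min(1, 1 − 0.788 + 0.666) = min(1, 0.878) = 0.878
(~R \/ (Q -> ~S)) <-> (((S <-> P) \/ P) -> P) = 1 − |0.851 − 0.878| = 1 − 0.027 = 0.973

0.973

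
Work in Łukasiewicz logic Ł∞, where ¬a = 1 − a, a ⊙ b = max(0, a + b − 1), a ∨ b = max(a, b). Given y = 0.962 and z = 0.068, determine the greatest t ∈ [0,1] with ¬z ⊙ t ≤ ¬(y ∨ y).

0.106

¬z = 1 − 0.068 = 0.932
So the left factor is ¬z = 0.932.
y ∨ y = max(0.962, 0.962) = 0.962
¬(y ∨ y) = 1 − 0.962 = 0.038
So the right-hand bound is ¬(y ∨ y) = 0.038.
The residuum of the Łukasiewicz t-norm gives the supremum: min(1, 1 − 0.932 + 0.038).
1 − 0.932 + 0.038 = 0.106, so t = min(1, 0.106) = 0.106.
Check: 0.932 ⊙ 0.106 = max(0, 0.038) = 0.038 ≤ 0.038.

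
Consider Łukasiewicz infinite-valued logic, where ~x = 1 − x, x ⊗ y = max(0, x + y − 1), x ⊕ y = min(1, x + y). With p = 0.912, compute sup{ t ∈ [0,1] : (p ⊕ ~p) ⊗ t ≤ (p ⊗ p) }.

~p = 1 − 0.912 = 0.088
p ⊕ ~p = min(1, 0.912 + 0.088) = min(1, 1.000) = 1.000
So the left factor is p ⊕ ~p = 1.000.
p ⊗ p = max(0, 0.912 + 0.912 − 1) = max(0, 0.824) = 0.824
So the right-hand bound is p ⊗ p = 0.824.
The residuum of the Łukasiewicz t-norm gives the supremum: min(1, 1 − 1.000 + 0.824).
1 − 1.000 + 0.824 = 0.824, so t = min(1, 0.824) = 0.824.
Check: 1.000 ⊗ 0.824 = max(0, 0.824) = 0.824 ≤ 0.824.

0.824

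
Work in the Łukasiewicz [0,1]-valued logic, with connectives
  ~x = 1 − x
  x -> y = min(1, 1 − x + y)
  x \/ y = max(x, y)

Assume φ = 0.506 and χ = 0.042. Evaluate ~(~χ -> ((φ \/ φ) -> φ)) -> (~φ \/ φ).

~χ = 1 − 0.042 = 0.958
φ \/ φ = max(0.506, 0.506) = 0.506
(φ \/ φ) -> φ = min(1, 1 − 0.506 + 0.506) = min(1, 1.000) = 1.000
~χ -> ((φ \/ φ) -> φ) = min(1, 1 − 0.958 + 1.000) = min(1, 1.042) = 1.000
~(~χ -> ((φ \/ φ) -> φ)) = 1 − 1.000 = 0.000
~φ = 1 − 0.506 = 0.494
~φ \/ φ = max(0.494, 0.506) = 0.506
~(~χ -> ((φ \/ φ) -> φ)) -> (~φ \/ φ) = min(1, 1 − 0.000 + 0.506) = min(1, 1.506) = 1.000

1.000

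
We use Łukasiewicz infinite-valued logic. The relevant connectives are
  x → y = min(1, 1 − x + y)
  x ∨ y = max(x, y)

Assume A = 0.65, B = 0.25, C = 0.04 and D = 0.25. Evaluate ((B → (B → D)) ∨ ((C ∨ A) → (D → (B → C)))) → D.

0.25

B → D = min(1, 1 − 0.25 + 0.25) = min(1, 1.00) = 1.00
B → (B → D) = min(1, 1 − 0.25 + 1.00) = min(1, 1.75) = 1.00
C ∨ A = max(0.04, 0.65) = 0.65
B → C = min(1, 1 − 0.25 + 0.04) = min(1, 0.79) = 0.79
D → (B → C) = min(1, 1 − 0.25 + 0.79) = min(1, 1.54) = 1.00
(C ∨ A) → (D → (B → C)) = min(1, 1 − 0.65 + 1.00) = min(1, 1.35) = 1.00
(B → (B → D)) ∨ ((C ∨ A) → (D → (B → C))) = max(1.00, 1.00) = 1.00
((B → (B → D)) ∨ ((C ∨ A) → (D → (B → C)))) → D = min(1, 1 − 1.00 + 0.25) = min(1, 0.25) = 0.25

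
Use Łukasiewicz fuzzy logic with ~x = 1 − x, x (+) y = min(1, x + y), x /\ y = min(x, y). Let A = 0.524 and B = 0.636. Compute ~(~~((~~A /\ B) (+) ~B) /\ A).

0.476

~A = 1 − 0.524 = 0.476
~~A = 1 − 0.476 = 0.524
~~A /\ B = min(0.524, 0.636) = 0.524
~B = 1 − 0.636 = 0.364
(~~A /\ B) (+) ~B = min(1, 0.524 + 0.364) = min(1, 0.888) = 0.888
~((~~A /\ B) (+) ~B) = 1 − 0.888 = 0.112
~~((~~A /\ B) (+) ~B) = 1 − 0.112 = 0.888
~~((~~A /\ B) (+) ~B) /\ A = min(0.888, 0.524) = 0.524
~(~~((~~A /\ B) (+) ~B) /\ A) = 1 − 0.524 = 0.476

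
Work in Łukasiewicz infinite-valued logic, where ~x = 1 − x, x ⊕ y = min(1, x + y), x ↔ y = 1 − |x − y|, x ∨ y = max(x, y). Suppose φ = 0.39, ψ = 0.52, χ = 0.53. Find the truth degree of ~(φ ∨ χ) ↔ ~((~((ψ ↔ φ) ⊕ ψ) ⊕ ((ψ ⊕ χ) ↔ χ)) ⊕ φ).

0.61

φ ∨ χ = max(0.39, 0.53) = 0.53
~(φ ∨ χ) = 1 − 0.53 = 0.47
ψ ↔ φ = 1 − |0.52 − 0.39| = 1 − 0.13 = 0.87
(ψ ↔ φ) ⊕ ψ = min(1, 0.87 + 0.52) = min(1, 1.39) = 1.00
~((ψ ↔ φ) ⊕ ψ) = 1 − 1.00 = 0.00
ψ ⊕ χ = min(1, 0.52 + 0.53) = min(1, 1.05) = 1.00
(ψ ⊕ χ) ↔ χ = 1 − |1.00 − 0.53| = 1 − 0.47 = 0.53
~((ψ ↔ φ) ⊕ ψ) ⊕ ((ψ ⊕ χ) ↔ χ) = min(1, 0.00 + 0.53) = min(1, 0.53) = 0.53
(~((ψ ↔ φ) ⊕ ψ) ⊕ ((ψ ⊕ χ) ↔ χ)) ⊕ φ = min(1, 0.53 + 0.39) = min(1, 0.92) = 0.92
~((~((ψ ↔ φ) ⊕ ψ) ⊕ ((ψ ⊕ χ) ↔ χ)) ⊕ φ) = 1 − 0.92 = 0.08
~(φ ∨ χ) ↔ ~((~((ψ ↔ φ) ⊕ ψ) ⊕ ((ψ ⊕ χ) ↔ χ)) ⊕ φ) = 1 − |0.47 − 0.08| = 1 − 0.39 = 0.61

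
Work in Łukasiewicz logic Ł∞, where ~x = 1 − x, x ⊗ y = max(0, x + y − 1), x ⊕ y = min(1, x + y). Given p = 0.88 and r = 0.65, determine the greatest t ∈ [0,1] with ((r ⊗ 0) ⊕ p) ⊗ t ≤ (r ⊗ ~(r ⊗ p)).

0.24

r ⊗ 0 = max(0, 0.65 + 0.00 − 1) = max(0, -0.35) = 0.00
(r ⊗ 0) ⊕ p = min(1, 0.00 + 0.88) = min(1, 0.88) = 0.88
So the left factor is (r ⊗ 0) ⊕ p = 0.88.
r ⊗ p = max(0, 0.65 + 0.88 − 1) = max(0, 0.53) = 0.53
~(r ⊗ p) = 1 − 0.53 = 0.47
r ⊗ ~(r ⊗ p) = max(0, 0.65 + 0.47 − 1) = max(0, 0.12) = 0.12
So the right-hand bound is r ⊗ ~(r ⊗ p) = 0.12.
The residuum of the Łukasiewicz t-norm gives the supremum: min(1, 1 − 0.88 + 0.12).
1 − 0.88 + 0.12 = 0.24, so t = min(1, 0.24) = 0.24.
Check: 0.88 ⊗ 0.24 = max(0, 0.12) = 0.12 ≤ 0.12.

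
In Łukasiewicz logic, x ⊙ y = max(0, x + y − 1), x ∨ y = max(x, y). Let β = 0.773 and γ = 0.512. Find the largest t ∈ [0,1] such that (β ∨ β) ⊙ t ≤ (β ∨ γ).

1.000

β ∨ β = max(0.773, 0.773) = 0.773
So the left factor is β ∨ β = 0.773.
β ∨ γ = max(0.773, 0.512) = 0.773
So the right-hand bound is β ∨ γ = 0.773.
The residuum of the Łukasiewicz t-norm gives the supremum: min(1, 1 − 0.773 + 0.773).
1 − 0.773 + 0.773 = 1.000, so t = min(1, 1.000) = 1.000.
Check: 0.773 ⊙ 1.000 = max(0, 0.773) = 0.773 ≤ 0.773.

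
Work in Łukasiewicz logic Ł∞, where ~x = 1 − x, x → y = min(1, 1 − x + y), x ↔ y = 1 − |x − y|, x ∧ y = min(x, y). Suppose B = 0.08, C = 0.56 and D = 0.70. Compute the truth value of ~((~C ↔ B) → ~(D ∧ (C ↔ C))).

~C = 1 − 0.56 = 0.44
~C ↔ B = 1 − |0.44 − 0.08| = 1 − 0.36 = 0.64
C ↔ C = 1 − |0.56 − 0.56| = 1 − 0.00 = 1.00
D ∧ (C ↔ C) = min(0.70, 1.00) = 0.70
~(D ∧ (C ↔ C)) = 1 − 0.70 = 0.30
(~C ↔ B) → ~(D ∧ (C ↔ C)) = min(1, 1 − 0.64 + 0.30) = min(1, 0.66) = 0.66
~((~C ↔ B) → ~(D ∧ (C ↔ C))) = 1 − 0.66 = 0.34

0.34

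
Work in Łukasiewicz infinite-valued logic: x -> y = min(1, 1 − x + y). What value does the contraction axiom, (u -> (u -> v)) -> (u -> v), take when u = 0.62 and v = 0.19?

u -> v = min(1, 1 − 0.62 + 0.19) = min(1, 0.57) = 0.57
u -> (u -> v) = min(1, 1 − 0.62 + 0.57) = min(1, 0.95) = 0.95
(u -> (u -> v)) -> (u -> v) = min(1, 1 − 0.95 + 0.57) = min(1, 0.62) = 0.62
(The value 0.62 < 1 shows this instance is not satisfied; fails in Ł∞ (the t-norm is not idempotent).)

0.62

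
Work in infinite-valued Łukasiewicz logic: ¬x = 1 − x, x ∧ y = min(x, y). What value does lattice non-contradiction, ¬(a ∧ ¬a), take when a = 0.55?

¬a = 1 − 0.55 = 0.45
a ∧ ¬a = min(0.55, 0.45) = 0.45
¬(a ∧ ¬a) = 1 − 0.45 = 0.55
(The value 0.55 < 1 shows this instance is not satisfied; not a Ł∞-tautology — its value is 1 − min(a, 1−a).)

0.55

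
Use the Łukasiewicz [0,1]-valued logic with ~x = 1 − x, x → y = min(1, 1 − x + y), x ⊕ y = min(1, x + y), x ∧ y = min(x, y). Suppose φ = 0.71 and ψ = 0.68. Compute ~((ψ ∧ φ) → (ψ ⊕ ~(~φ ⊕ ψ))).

0.00

ψ ∧ φ = min(0.68, 0.71) = 0.68
~φ = 1 − 0.71 = 0.29
~φ ⊕ ψ = min(1, 0.29 + 0.68) = min(1, 0.97) = 0.97
~(~φ ⊕ ψ) = 1 − 0.97 = 0.03
ψ ⊕ ~(~φ ⊕ ψ) = min(1, 0.68 + 0.03) = min(1, 0.71) = 0.71
(ψ ∧ φ) → (ψ ⊕ ~(~φ ⊕ ψ)) = min(1, 1 − 0.68 + 0.71) = min(1, 1.03) = 1.00
~((ψ ∧ φ) → (ψ ⊕ ~(~φ ⊕ ψ))) = 1 − 1.00 = 0.00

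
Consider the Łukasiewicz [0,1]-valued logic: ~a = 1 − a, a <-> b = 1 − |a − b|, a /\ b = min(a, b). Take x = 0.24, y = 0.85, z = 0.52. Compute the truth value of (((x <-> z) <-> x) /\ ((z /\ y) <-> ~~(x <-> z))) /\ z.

0.52

x <-> z = 1 − |0.24 − 0.52| = 1 − 0.28 = 0.72
(x <-> z) <-> x = 1 − |0.72 − 0.24| = 1 − 0.48 = 0.52
z /\ y = min(0.52, 0.85) = 0.52
~(x <-> z) = 1 − 0.72 = 0.28
~~(x <-> z) = 1 − 0.28 = 0.72
(z /\ y) <-> ~~(x <-> z) = 1 − |0.52 − 0.72| = 1 − 0.20 = 0.80
((x <-> z) <-> x) /\ ((z /\ y) <-> ~~(x <-> z)) = min(0.52, 0.80) = 0.52
(((x <-> z) <-> x) /\ ((z /\ y) <-> ~~(x <-> z))) /\ z = min(0.52, 0.52) = 0.52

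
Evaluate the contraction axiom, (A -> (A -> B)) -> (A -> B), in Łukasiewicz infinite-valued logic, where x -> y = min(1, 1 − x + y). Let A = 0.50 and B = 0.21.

A -> B = min(1, 1 − 0.50 + 0.21) = min(1, 0.71) = 0.71
A -> (A -> B) = min(1, 1 − 0.50 + 0.71) = min(1, 1.21) = 1.00
(A -> (A -> B)) -> (A -> B) = min(1, 1 − 1.00 + 0.71) = min(1, 0.71) = 0.71
(The value 0.71 < 1 shows this instance is not satisfied; fails in Ł∞ (the t-norm is not idempotent).)

0.71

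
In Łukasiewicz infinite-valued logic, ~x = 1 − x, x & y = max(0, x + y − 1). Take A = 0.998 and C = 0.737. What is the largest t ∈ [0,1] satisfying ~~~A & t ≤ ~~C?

1.000

~A = 1 − 0.998 = 0.002
~~A = 1 − 0.002 = 0.998
~~~A = 1 − 0.998 = 0.002
So the left factor is ~~~A = 0.002.
~C = 1 − 0.737 = 0.263
~~C = 1 − 0.263 = 0.737
So the right-hand bound is ~~C = 0.737.
The residuum of the Łukasiewicz t-norm gives the supremum: min(1, 1 − 0.002 + 0.737).
1 − 0.002 + 0.737 = 1.735, so t = min(1, 1.735) = 1.000.
Check: 0.002 & 1.000 = max(0, 0.002) = 0.002 ≤ 0.737.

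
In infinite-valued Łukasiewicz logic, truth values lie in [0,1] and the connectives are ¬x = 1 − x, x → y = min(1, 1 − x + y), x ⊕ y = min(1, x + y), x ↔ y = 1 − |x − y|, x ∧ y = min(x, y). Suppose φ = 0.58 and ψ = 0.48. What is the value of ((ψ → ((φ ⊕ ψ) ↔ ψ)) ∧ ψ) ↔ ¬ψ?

0.96

φ ⊕ ψ = min(1, 0.58 + 0.48) = min(1, 1.06) = 1.00
(φ ⊕ ψ) ↔ ψ = 1 − |1.00 − 0.48| = 1 − 0.52 = 0.48
ψ → ((φ ⊕ ψ) ↔ ψ) = min(1, 1 − 0.48 + 0.48) = min(1, 1.00) = 1.00
(ψ → ((φ ⊕ ψ) ↔ ψ)) ∧ ψ = min(1.00, 0.48) = 0.48
¬ψ = 1 − 0.48 = 0.52
((ψ → ((φ ⊕ ψ) ↔ ψ)) ∧ ψ) ↔ ¬ψ = 1 − |0.48 − 0.52| = 1 − 0.04 = 0.96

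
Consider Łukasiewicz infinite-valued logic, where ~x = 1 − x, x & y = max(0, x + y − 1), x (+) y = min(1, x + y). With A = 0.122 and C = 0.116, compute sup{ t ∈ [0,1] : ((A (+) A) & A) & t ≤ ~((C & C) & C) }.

A (+) A = min(1, 0.122 + 0.122) = min(1, 0.244) = 0.244
(A (+) A) & A = max(0, 0.244 + 0.122 − 1) = max(0, -0.634) = 0.000
So the left factor is (A (+) A) & A = 0.000.
C & C = max(0, 0.116 + 0.116 − 1) = max(0, -0.768) = 0.000
(C & C) & C = max(0, 0.000 + 0.116 − 1) = max(0, -0.884) = 0.000
~((C & C) & C) = 1 − 0.000 = 1.000
So the right-hand bound is ~((C & C) & C) = 1.000.
The residuum of the Łukasiewicz t-norm gives the supremum: min(1, 1 − 0.000 + 1.000).
1 − 0.000 + 1.000 = 2.000, so t = min(1, 2.000) = 1.000.
Check: 0.000 & 1.000 = max(0, 0.000) = 0.000 ≤ 1.000.

1.000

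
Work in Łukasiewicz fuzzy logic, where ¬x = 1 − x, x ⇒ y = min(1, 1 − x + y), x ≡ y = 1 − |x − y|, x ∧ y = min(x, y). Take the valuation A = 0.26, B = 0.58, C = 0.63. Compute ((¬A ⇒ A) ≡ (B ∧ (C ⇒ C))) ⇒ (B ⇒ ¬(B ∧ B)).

¬A = 1 − 0.26 = 0.74
¬A ⇒ A = min(1, 1 − 0.74 + 0.26) = min(1, 0.52) = 0.52
C ⇒ C = min(1, 1 − 0.63 + 0.63) = min(1, 1.00) = 1.00
B ∧ (C ⇒ C) = min(0.58, 1.00) = 0.58
(¬A ⇒ A) ≡ (B ∧ (C ⇒ C)) = 1 − |0.52 − 0.58| = 1 − 0.06 = 0.94
B ∧ B = min(0.58, 0.58) = 0.58
¬(B ∧ B) = 1 − 0.58 = 0.42
B ⇒ ¬(B ∧ B) = min(1, 1 − 0.58 + 0.42) = min(1, 0.84) = 0.84
((¬A ⇒ A) ≡ (B ∧ (C ⇒ C))) ⇒ (B ⇒ ¬(B ∧ B)) = min(1, 1 − 0.94 + 0.84) = min(1, 0.90) = 0.90

0.90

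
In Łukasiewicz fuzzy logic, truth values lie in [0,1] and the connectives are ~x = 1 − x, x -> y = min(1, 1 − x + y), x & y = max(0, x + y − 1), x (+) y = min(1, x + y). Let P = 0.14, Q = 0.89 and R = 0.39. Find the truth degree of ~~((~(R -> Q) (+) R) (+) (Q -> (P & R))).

R -> Q = min(1, 1 − 0.39 + 0.89) = min(1, 1.50) = 1.00
~(R -> Q) = 1 − 1.00 = 0.00
~(R -> Q) (+) R = min(1, 0.00 + 0.39) = min(1, 0.39) = 0.39
P & R = max(0, 0.14 + 0.39 − 1) = max(0, -0.47) = 0.00
Q -> (P & R) = min(1, 1 − 0.89 + 0.00) = min(1, 0.11) = 0.11
(~(R -> Q) (+) R) (+) (Q -> (P & R)) = min(1, 0.39 + 0.11) = min(1, 0.50) = 0.50
~((~(R -> Q) (+) R) (+) (Q -> (P & R))) = 1 − 0.50 = 0.50
~~((~(R -> Q) (+) R) (+) (Q -> (P & R))) = 1 − 0.50 = 0.50

0.50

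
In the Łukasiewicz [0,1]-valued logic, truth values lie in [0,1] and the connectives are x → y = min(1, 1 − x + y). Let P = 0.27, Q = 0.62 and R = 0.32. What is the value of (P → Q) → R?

0.32

P → Q = min(1, 1 − 0.27 + 0.62) = min(1, 1.35) = 1.00
(P → Q) → R = min(1, 1 − 1.00 + 0.32) = min(1, 0.32) = 0.32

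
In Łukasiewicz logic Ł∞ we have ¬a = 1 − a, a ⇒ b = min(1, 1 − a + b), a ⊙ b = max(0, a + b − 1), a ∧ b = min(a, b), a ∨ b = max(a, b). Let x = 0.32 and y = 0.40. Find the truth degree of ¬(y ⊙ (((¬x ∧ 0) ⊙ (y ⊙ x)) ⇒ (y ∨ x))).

¬x = 1 − 0.32 = 0.68
¬x ∧ 0 = min(0.68, 0.00) = 0.00
y ⊙ x = max(0, 0.40 + 0.32 − 1) = max(0, -0.28) = 0.00
(¬x ∧ 0) ⊙ (y ⊙ x) = max(0, 0.00 + 0.00 − 1) = max(0, -1.00) = 0.00
y ∨ x = max(0.40, 0.32) = 0.40
((¬x ∧ 0) ⊙ (y ⊙ x)) ⇒ (y ∨ x) = min(1, 1 − 0.00 + 0.40) = min(1, 1.40) = 1.00
y ⊙ (((¬x ∧ 0) ⊙ (y ⊙ x)) ⇒ (y ∨ x)) = max(0, 0.40 + 1.00 − 1) = max(0, 0.40) = 0.40
¬(y ⊙ (((¬x ∧ 0) ⊙ (y ⊙ x)) ⇒ (y ∨ x))) = 1 − 0.40 = 0.60

0.60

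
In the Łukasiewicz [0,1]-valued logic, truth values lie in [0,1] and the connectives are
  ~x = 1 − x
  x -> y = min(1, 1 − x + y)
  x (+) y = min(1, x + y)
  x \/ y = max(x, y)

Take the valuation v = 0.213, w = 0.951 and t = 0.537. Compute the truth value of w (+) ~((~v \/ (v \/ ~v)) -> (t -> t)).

~v = 1 − 0.213 = 0.787
v \/ ~v = max(0.213, 0.787) = 0.787
~v \/ (v \/ ~v) = max(0.787, 0.787) = 0.787
t -> t = min(1, 1 − 0.537 + 0.537) = min(1, 1.000) = 1.000
(~v \/ (v \/ ~v)) -> (t -> t) = min(1, 1 − 0.787 + 1.000) = min(1, 1.213) = 1.000
~((~v \/ (v \/ ~v)) -> (t -> t)) = 1 − 1.000 = 0.000
w (+) ~((~v \/ (v \/ ~v)) -> (t -> t)) = min(1, 0.951 + 0.000) = min(1, 0.951) = 0.951

0.951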